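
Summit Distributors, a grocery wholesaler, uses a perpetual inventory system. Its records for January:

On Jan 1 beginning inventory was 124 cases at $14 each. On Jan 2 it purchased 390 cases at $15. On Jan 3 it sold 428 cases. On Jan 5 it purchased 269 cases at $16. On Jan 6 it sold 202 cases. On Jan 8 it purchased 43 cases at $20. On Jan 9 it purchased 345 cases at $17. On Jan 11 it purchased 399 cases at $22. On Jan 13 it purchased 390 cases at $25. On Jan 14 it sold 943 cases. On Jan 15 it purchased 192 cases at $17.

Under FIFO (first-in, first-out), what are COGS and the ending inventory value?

Jan 3, 428 sold [FIFO — oldest first]: 124 @ $14 + 304 @ $15 = $6,296
Jan 6, 202 sold [FIFO — oldest first]: 86 @ $15 + 116 @ $16 = $3,146
Jan 14, 943 sold [FIFO — oldest first]: 153 @ $16 + 43 @ $20 + 345 @ $17 + 399 @ $22 + 3 @ $25 = $18,026
Total COGS = $6,296 + $3,146 + $18,026 = $27,468
Ending inventory: 387 @ $25 + 192 @ $17 = $12,939
Check: goods available $40,407 = COGS $27,468 + ending $12,939

COGS = $27,468; ending inventory = $12,939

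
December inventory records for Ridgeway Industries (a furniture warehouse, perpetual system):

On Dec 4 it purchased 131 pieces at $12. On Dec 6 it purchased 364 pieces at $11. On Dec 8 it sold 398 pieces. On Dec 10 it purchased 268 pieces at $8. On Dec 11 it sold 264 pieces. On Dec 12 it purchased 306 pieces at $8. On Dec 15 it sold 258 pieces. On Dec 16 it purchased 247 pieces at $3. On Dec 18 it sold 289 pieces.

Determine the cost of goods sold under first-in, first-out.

Dec 8, 398 sold [FIFO — oldest first]: 131 @ $12 + 267 @ $11 = $4,509
Dec 11, 264 sold [FIFO — oldest first]: 97 @ $11 + 167 @ $8 = $2,403
Dec 15, 258 sold [FIFO — oldest first]: 101 @ $8 + 157 @ $8 = $2,064
Dec 18, 289 sold [FIFO — oldest first]: 149 @ $8 + 140 @ $3 = $1,612
Total COGS = $4,509 + $2,403 + $2,064 + $1,612 = $10,588
Ending inventory: 107 @ $3 = $321
Check: goods available $10,909 = COGS $10,588 + ending $321

COGS = $10,588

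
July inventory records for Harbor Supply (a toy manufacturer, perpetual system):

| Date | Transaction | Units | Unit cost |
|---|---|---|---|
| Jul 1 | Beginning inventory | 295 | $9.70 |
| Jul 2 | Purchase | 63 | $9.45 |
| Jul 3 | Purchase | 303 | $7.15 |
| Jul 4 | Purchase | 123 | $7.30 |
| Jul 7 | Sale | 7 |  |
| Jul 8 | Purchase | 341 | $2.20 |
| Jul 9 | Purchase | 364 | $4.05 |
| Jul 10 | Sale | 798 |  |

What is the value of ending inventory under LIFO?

Jul 7, 7 sold [LIFO — newest first]: 7 @ $7.30 = $51.10
Jul 10, 798 sold [LIFO — newest first]: 364 @ $4.05 + 341 @ $2.20 + 93 @ $7.30 = $2,903.30
Total COGS = $51.10 + $2,903.30 = $2,954.40
Ending inventory: 295 @ $9.70 + 63 @ $9.45 + 303 @ $7.15 + 23 @ $7.30 = $5,791.20

Ending inventory = $5,791.20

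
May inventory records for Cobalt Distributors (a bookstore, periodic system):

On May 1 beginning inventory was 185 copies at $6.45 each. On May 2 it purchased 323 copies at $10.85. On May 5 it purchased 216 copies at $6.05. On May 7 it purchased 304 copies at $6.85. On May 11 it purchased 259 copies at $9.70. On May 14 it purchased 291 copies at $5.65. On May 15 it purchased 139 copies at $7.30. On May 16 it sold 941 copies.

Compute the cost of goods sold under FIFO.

COGS = $7,491.05

May 16, 941 sold [FIFO — oldest first]: 185 @ $6.45 + 323 @ $10.85 + 216 @ $6.05 + 217 @ $6.85 = $7,491.05
Ending inventory: 87 @ $6.85 + 259 @ $9.70 + 291 @ $5.65 + 139 @ $7.30 = $5,767.10
Check: goods available $13,258.15 = COGS $7,491.05 + ending $5,767.10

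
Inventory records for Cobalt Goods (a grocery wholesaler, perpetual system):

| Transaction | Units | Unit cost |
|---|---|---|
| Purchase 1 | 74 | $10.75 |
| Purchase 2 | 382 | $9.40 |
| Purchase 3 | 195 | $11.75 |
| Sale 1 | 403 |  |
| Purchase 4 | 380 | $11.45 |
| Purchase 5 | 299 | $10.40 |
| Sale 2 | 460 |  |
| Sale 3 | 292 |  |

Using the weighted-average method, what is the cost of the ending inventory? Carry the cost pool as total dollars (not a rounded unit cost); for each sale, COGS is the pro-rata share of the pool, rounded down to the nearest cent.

Ending inventory = $1,888.65

After Purchase 1: 74 on hand, pool $795.50 (≈ $10.7500 each)
After Purchase 2: 456 on hand, pool $4,386.30 (≈ $9.6191 each)
After Purchase 3: 651 on hand, pool $6,677.55 (≈ $10.2574 each)
Sale 1, sell 403: 403/651 × $6,677.55 → $4,133.72
After Purchase 4: 628 on hand, pool $6,894.83 (≈ $10.9790 each)
After Purchase 5: 927 on hand, pool $10,004.43 (≈ $10.7923 each)
Sale 2, sell 460: 460/927 × $10,004.43 → $4,964.44
Sale 3, sell 292: 292/467 × $5,039.99 → $3,151.34
Total COGS = $4,133.72 + $4,964.44 + $3,151.34 = $12,249.50
Ending inventory (cost pool remaining) = $1,888.65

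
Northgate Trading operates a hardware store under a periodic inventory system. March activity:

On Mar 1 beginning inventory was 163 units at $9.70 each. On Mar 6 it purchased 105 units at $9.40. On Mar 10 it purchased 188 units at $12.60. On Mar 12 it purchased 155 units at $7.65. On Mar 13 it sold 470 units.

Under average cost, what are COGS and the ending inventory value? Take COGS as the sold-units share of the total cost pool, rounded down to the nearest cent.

COGS = $4,709.73; ending inventory = $1,412.92

Mar 13, sell 470: 470/611 × $6,122.65 → $4,709.73
Ending inventory (cost pool remaining) = $1,412.92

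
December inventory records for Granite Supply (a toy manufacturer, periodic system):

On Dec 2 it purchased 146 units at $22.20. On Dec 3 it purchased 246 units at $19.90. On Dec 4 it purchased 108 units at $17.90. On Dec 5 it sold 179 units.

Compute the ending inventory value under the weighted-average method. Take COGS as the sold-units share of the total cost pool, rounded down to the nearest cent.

Ending inventory = $6,464.82

Dec 5, sell 179: 179/500 × $10,069.80 → $3,604.98
Ending inventory (cost pool remaining) = $6,464.82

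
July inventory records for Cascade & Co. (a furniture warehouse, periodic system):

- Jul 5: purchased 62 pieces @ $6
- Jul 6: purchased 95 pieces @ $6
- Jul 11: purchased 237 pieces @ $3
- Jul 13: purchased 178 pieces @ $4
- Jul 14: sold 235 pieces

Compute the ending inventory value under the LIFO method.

Ending inventory = $1,482

Jul 14, 235 sold [LIFO — newest first]: 178 @ $4 + 57 @ $3 = $883
Ending inventory: 62 @ $6 + 95 @ $6 + 180 @ $3 = $1,482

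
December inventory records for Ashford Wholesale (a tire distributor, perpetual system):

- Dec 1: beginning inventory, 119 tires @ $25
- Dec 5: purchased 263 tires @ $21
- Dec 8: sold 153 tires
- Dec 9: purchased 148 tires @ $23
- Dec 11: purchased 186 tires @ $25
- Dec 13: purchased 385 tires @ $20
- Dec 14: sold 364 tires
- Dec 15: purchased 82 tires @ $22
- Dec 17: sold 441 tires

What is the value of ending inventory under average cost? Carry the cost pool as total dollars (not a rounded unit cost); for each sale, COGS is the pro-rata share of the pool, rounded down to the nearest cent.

Ending inventory = $4,948.42

After Dec 1: 119 on hand, pool $2,975.00 (≈ $25.0000 each)
After Dec 5: 382 on hand, pool $8,498.00 (≈ $22.2461 each)
Dec 8, sell 153: 153/382 × $8,498.00 → $3,403.64
After Dec 9: 377 on hand, pool $8,498.36 (≈ $22.5421 each)
After Dec 11: 563 on hand, pool $13,148.36 (≈ $23.3541 each)
After Dec 13: 948 on hand, pool $20,848.36 (≈ $21.9919 each)
Dec 14, sell 364: 364/948 × $20,848.36 → $8,005.06
After Dec 15: 666 on hand, pool $14,647.30 (≈ $21.9929 each)
Dec 17, sell 441: 441/666 × $14,647.30 → $9,698.88
Total COGS = $3,403.64 + $8,005.06 + $9,698.88 = $21,107.58
Ending inventory (cost pool remaining) = $4,948.42
Check: goods available $26,056.00 = COGS $21,107.58 + ending $4,948.42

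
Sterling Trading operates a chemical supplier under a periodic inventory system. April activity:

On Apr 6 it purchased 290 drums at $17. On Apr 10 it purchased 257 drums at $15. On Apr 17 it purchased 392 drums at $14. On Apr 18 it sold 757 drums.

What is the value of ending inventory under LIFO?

Ending inventory = $3,094

Apr 18, 757 sold [LIFO — newest first]: 392 @ $14 + 257 @ $15 + 108 @ $17 = $11,179
Ending inventory: 182 @ $17 = $3,094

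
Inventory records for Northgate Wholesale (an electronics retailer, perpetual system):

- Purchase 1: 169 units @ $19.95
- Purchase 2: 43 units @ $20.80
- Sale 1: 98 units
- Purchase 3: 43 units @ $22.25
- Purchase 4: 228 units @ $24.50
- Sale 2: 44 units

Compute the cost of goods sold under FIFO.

Sale 1 (98) [FIFO — oldest first]: 98 @ $19.95 = $1,955.10
Sale 2 (44) [FIFO — oldest first]: 44 @ $19.95 = $877.80
Total COGS = $1,955.10 + $877.80 = $2,832.90
Ending inventory: 27 @ $19.95 + 43 @ $20.80 + 43 @ $22.25 + 228 @ $24.50 = $7,975.80

COGS = $2,832.90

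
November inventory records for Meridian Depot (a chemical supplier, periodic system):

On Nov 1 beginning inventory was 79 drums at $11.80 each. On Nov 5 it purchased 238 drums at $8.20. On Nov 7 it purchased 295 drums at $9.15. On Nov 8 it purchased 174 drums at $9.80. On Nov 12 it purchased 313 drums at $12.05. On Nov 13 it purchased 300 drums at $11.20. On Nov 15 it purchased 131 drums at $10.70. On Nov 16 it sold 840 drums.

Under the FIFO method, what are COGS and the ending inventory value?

Nov 16, 840 sold [FIFO — oldest first]: 79 @ $11.80 + 238 @ $8.20 + 295 @ $9.15 + 174 @ $9.80 + 54 @ $12.05 = $7,938.95
Ending inventory: 259 @ $12.05 + 300 @ $11.20 + 131 @ $10.70 = $7,882.65

COGS = $7,938.95; ending inventory = $7,882.65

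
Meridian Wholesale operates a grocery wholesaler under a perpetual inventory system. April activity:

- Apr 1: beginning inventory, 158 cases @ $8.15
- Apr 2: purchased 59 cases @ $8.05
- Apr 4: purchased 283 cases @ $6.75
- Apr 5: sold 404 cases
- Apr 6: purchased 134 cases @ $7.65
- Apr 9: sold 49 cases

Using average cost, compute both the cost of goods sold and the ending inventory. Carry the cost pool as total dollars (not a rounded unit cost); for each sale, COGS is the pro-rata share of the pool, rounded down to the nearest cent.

COGS = $3,336.32; ending inventory = $1,361.68

After Apr 1: 158 on hand, pool $1,287.70 (≈ $8.1500 each)
After Apr 2: 217 on hand, pool $1,762.65 (≈ $8.1228 each)
After Apr 4: 500 on hand, pool $3,672.90 (≈ $7.3458 each)
Apr 5, sell 404: 404/500 × $3,672.90 → $2,967.70
After Apr 6: 230 on hand, pool $1,730.30 (≈ $7.5230 each)
Apr 9, sell 49: 49/230 × $1,730.30 → $368.62
Total COGS = $2,967.70 + $368.62 = $3,336.32
Ending inventory (cost pool remaining) = $1,361.68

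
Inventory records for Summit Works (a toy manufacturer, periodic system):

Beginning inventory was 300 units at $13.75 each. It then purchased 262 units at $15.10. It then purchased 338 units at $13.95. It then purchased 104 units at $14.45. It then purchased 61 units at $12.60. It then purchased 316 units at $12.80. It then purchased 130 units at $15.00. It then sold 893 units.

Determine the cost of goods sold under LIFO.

COGS = $12,200.10

Sale 1 (893) [LIFO — newest first]: 130 @ $15.00 + 316 @ $12.80 + 61 @ $12.60 + 104 @ $14.45 + 282 @ $13.95 = $12,200.10
Ending inventory: 300 @ $13.75 + 262 @ $15.10 + 56 @ $13.95 = $8,862.40
Check: goods available $21,062.50 = COGS $12,200.10 + ending $8,862.40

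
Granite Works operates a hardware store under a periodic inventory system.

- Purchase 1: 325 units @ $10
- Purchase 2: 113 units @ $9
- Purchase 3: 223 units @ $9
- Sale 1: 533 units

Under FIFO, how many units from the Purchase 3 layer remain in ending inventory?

128

Sale 1 (533) [FIFO — oldest first]: 325 @ $10 + 113 @ $9 + 95 @ $9 = $5,122
Ending inventory: 128 @ $9 = $1,152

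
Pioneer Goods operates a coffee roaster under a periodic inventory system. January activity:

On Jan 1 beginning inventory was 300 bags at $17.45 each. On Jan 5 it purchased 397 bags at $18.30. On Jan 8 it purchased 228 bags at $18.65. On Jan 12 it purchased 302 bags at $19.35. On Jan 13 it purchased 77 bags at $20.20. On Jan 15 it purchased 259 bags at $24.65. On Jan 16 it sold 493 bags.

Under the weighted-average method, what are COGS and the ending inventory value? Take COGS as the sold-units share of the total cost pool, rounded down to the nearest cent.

Jan 16, sell 493: 493/1563 × $30,535.75 → $9,631.55
Ending inventory (cost pool remaining) = $20,904.20

COGS = $9,631.55; ending inventory = $20,904.20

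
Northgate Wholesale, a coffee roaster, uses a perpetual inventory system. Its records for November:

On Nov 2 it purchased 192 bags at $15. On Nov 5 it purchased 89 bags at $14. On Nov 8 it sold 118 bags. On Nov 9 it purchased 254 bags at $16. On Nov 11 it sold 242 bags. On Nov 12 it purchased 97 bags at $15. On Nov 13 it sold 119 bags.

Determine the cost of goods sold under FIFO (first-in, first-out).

Nov 8, 118 sold [FIFO — oldest first]: 118 @ $15 = $1,770
Nov 11, 242 sold [FIFO — oldest first]: 74 @ $15 + 89 @ $14 + 79 @ $16 = $3,620
Nov 13, 119 sold [FIFO — oldest first]: 119 @ $16 = $1,904
Total COGS = $1,770 + $3,620 + $1,904 = $7,294
Ending inventory: 56 @ $16 + 97 @ $15 = $2,351
Check: goods available $9,645 = COGS $7,294 + ending $2,351

COGS = $7,294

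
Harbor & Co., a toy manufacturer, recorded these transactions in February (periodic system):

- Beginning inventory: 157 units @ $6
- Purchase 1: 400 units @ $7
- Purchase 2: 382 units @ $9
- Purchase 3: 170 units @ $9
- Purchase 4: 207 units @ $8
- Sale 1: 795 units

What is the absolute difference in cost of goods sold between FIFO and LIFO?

FIFO COGS: 157 @ $6 + 400 @ $7 + 238 @ $9 = $5,884
LIFO COGS: 207 @ $8 + 170 @ $9 + 382 @ $9 + 36 @ $7 = $6,876
Difference = |$5,884 − $6,876| = $992

$992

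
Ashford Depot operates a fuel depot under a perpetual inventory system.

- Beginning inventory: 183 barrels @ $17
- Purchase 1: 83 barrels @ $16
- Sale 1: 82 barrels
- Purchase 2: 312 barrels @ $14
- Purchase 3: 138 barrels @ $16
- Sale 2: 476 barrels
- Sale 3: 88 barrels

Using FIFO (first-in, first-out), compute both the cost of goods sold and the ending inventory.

COGS = $9,895; ending inventory = $1,120

Sale 1 (82) [FIFO — oldest first]: 82 @ $17 = $1,394
Sale 2 (476) [FIFO — oldest first]: 101 @ $17 + 83 @ $16 + 292 @ $14 = $7,133
Sale 3 (88) [FIFO — oldest first]: 20 @ $14 + 68 @ $16 = $1,368
Total COGS = $1,394 + $7,133 + $1,368 = $9,895
Ending inventory: 70 @ $16 = $1,120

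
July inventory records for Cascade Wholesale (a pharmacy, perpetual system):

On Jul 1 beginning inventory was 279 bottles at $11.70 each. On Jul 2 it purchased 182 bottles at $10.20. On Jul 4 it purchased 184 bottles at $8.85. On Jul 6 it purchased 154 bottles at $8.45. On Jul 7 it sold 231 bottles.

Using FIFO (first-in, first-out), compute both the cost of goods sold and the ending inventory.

COGS = $2,702.70; ending inventory = $5,347.70

Jul 7, 231 sold [FIFO — oldest first]: 231 @ $11.70 = $2,702.70
Ending inventory: 48 @ $11.70 + 182 @ $10.20 + 184 @ $8.85 + 154 @ $8.45 = $5,347.70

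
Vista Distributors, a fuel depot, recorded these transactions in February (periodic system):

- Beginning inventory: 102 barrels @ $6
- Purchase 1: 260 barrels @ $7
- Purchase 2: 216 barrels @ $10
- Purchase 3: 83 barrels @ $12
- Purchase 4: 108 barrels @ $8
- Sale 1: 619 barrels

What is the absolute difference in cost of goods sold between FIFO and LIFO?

$420

FIFO COGS: 102 @ $6 + 260 @ $7 + 216 @ $10 + 41 @ $12 = $5,084
LIFO COGS: 108 @ $8 + 83 @ $12 + 216 @ $10 + 212 @ $7 = $5,504
Difference = |$5,084 − $5,504| = $420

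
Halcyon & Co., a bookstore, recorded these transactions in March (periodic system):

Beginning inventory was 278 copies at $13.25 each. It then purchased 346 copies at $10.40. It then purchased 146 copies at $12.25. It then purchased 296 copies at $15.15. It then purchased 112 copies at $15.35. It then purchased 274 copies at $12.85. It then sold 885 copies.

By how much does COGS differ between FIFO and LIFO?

$1,293.15

FIFO COGS: 278 @ $13.25 + 346 @ $10.40 + 146 @ $12.25 + 115 @ $15.15 = $10,812.65
LIFO COGS: 274 @ $12.85 + 112 @ $15.35 + 296 @ $15.15 + 146 @ $12.25 + 57 @ $10.40 = $12,105.80
Difference = |$10,812.65 − $12,105.80| = $1,293.15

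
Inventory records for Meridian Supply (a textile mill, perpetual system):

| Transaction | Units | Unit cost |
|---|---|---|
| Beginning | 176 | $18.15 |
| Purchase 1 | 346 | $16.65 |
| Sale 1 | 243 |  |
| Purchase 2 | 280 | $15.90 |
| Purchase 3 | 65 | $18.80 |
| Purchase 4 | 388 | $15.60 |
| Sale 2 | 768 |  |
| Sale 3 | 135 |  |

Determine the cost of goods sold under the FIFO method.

Sale 1 (243) [FIFO — oldest first]: 176 @ $18.15 + 67 @ $16.65 = $4,309.95
Sale 2 (768) [FIFO — oldest first]: 279 @ $16.65 + 280 @ $15.90 + 65 @ $18.80 + 144 @ $15.60 = $12,565.75
Sale 3 (135) [FIFO — oldest first]: 135 @ $15.60 = $2,106.00
Total COGS = $4,309.95 + $12,565.75 + $2,106.00 = $18,981.70
Ending inventory: 109 @ $15.60 = $1,700.40
Check: goods available $20,682.10 = COGS $18,981.70 + ending $1,700.40

COGS = $18,981.70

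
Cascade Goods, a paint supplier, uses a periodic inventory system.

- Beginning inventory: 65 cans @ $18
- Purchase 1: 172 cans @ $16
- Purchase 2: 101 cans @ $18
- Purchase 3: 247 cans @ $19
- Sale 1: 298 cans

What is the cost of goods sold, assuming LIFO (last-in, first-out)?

Sale 1 (298) [LIFO — newest first]: 247 @ $19 + 51 @ $18 = $5,611
Ending inventory: 65 @ $18 + 172 @ $16 + 50 @ $18 = $4,822

COGS = $5,611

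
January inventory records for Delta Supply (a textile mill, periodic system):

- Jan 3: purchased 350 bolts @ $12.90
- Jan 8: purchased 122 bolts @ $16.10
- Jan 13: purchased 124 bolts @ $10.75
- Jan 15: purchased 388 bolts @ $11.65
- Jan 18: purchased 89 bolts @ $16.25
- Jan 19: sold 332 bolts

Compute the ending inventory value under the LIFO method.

Ending inventory = $9,501.45

Jan 19, 332 sold [LIFO — newest first]: 89 @ $16.25 + 243 @ $11.65 = $4,277.20
Ending inventory: 350 @ $12.90 + 122 @ $16.10 + 124 @ $10.75 + 145 @ $11.65 = $9,501.45
Check: goods available $13,778.65 = COGS $4,277.20 + ending $9,501.45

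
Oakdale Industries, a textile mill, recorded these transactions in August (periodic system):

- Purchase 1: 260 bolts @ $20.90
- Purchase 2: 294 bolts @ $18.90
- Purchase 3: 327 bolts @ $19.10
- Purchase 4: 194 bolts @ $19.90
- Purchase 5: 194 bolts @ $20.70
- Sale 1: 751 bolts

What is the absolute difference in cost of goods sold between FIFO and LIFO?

FIFO COGS: 260 @ $20.90 + 294 @ $18.90 + 197 @ $19.10 = $14,753.30
LIFO COGS: 194 @ $20.70 + 194 @ $19.90 + 327 @ $19.10 + 36 @ $18.90 = $14,802.50
Difference = |$14,753.30 − $14,802.50| = $49.20

$49.20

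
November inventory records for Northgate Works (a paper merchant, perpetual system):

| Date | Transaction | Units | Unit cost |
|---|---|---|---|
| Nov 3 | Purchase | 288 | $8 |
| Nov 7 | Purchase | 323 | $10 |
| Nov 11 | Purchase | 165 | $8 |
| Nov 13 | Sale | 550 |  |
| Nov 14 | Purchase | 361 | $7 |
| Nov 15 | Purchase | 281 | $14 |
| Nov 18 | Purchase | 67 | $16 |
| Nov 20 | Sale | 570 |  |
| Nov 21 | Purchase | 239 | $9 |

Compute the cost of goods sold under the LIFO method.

COGS = $11,606

Nov 13, 550 sold [LIFO — newest first]: 165 @ $8 + 323 @ $10 + 62 @ $8 = $5,046
Nov 20, 570 sold [LIFO — newest first]: 67 @ $16 + 281 @ $14 + 222 @ $7 = $6,560
Total COGS = $5,046 + $6,560 = $11,606
Ending inventory: 226 @ $8 + 139 @ $7 + 239 @ $9 = $4,932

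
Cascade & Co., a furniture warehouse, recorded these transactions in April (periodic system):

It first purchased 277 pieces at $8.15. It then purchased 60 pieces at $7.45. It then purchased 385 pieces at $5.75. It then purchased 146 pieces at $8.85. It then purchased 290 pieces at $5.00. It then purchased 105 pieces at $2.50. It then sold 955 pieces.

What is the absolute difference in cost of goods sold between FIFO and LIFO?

FIFO COGS: 277 @ $8.15 + 60 @ $7.45 + 385 @ $5.75 + 146 @ $8.85 + 87 @ $5.00 = $6,645.40
LIFO COGS: 105 @ $2.50 + 290 @ $5.00 + 146 @ $8.85 + 385 @ $5.75 + 29 @ $7.45 = $5,434.40
Difference = |$6,645.40 − $5,434.40| = $1,211.00

$1,211.00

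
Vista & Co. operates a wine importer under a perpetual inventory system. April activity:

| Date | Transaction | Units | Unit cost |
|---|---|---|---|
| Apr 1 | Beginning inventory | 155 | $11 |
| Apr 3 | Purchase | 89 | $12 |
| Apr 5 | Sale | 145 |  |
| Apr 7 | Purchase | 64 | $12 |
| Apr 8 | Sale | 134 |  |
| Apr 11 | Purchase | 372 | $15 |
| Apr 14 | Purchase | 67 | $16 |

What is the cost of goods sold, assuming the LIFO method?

Apr 5, 145 sold [LIFO — newest first]: 89 @ $12 + 56 @ $11 = $1,684
Apr 8, 134 sold [LIFO — newest first]: 64 @ $12 + 70 @ $11 = $1,538
Total COGS = $1,684 + $1,538 = $3,222
Ending inventory: 29 @ $11 + 372 @ $15 + 67 @ $16 = $6,971

COGS = $3,222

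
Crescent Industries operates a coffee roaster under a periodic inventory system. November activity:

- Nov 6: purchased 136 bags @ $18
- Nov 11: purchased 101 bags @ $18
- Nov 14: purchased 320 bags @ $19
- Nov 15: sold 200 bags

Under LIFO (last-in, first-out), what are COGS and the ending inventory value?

COGS = $3,800; ending inventory = $6,546

Nov 15, 200 sold [LIFO — newest first]: 200 @ $19 = $3,800
Ending inventory: 136 @ $18 + 101 @ $18 + 120 @ $19 = $6,546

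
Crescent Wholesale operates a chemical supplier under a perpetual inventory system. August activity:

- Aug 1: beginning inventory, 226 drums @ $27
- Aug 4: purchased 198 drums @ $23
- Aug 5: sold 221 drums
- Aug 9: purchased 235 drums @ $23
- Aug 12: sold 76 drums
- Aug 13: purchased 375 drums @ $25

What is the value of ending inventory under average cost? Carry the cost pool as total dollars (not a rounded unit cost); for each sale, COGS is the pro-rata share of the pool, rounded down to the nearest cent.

After Aug 1: 226 on hand, pool $6,102.00 (≈ $27.0000 each)
After Aug 4: 424 on hand, pool $10,656.00 (≈ $25.1321 each)
Aug 5, sell 221: 221/424 × $10,656.00 → $5,554.18
After Aug 9: 438 on hand, pool $10,506.82 (≈ $23.9882 each)
Aug 12, sell 76: 76/438 × $10,506.82 → $1,823.10
After Aug 13: 737 on hand, pool $18,058.72 (≈ $24.5030 each)
Total COGS = $5,554.18 + $1,823.10 = $7,377.28
Ending inventory (cost pool remaining) = $18,058.72
Check: goods available $25,436.00 = COGS $7,377.28 + ending $18,058.72

Ending inventory = $18,058.72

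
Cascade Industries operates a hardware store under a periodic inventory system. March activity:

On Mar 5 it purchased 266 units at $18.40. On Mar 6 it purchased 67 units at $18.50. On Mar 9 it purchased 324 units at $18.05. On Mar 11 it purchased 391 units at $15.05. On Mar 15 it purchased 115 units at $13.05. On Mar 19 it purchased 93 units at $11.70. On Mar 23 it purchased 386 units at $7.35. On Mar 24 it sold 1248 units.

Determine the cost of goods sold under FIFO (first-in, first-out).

Mar 24, 1248 sold [FIFO — oldest first]: 266 @ $18.40 + 67 @ $18.50 + 324 @ $18.05 + 391 @ $15.05 + 115 @ $13.05 + 85 @ $11.70 = $20,361.90
Ending inventory: 8 @ $11.70 + 386 @ $7.35 = $2,930.70
Check: goods available $23,292.60 = COGS $20,361.90 + ending $2,930.70

COGS = $20,361.90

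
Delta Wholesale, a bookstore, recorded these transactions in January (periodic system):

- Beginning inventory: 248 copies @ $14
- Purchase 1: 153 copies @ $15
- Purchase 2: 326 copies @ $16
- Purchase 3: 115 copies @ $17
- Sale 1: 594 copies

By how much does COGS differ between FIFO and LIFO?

FIFO COGS: 248 @ $14 + 153 @ $15 + 193 @ $16 = $8,855
LIFO COGS: 115 @ $17 + 326 @ $16 + 153 @ $15 = $9,466
Difference = |$8,855 − $9,466| = $611

$611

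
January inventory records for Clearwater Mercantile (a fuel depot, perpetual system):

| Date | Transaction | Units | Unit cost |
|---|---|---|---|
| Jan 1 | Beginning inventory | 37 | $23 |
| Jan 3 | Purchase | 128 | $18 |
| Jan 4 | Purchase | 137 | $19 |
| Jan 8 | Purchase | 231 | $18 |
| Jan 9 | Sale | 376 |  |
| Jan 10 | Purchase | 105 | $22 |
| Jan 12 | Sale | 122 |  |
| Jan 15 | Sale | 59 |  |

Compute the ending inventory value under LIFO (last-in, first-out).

Jan 9, 376 sold [LIFO — newest first]: 231 @ $18 + 137 @ $19 + 8 @ $18 = $6,905
Jan 12, 122 sold [LIFO — newest first]: 105 @ $22 + 17 @ $18 = $2,616
Jan 15, 59 sold [LIFO — newest first]: 59 @ $18 = $1,062
Total COGS = $6,905 + $2,616 + $1,062 = $10,583
Ending inventory: 37 @ $23 + 44 @ $18 = $1,643
Check: goods available $12,226 = COGS $10,583 + ending $1,643

Ending inventory = $1,643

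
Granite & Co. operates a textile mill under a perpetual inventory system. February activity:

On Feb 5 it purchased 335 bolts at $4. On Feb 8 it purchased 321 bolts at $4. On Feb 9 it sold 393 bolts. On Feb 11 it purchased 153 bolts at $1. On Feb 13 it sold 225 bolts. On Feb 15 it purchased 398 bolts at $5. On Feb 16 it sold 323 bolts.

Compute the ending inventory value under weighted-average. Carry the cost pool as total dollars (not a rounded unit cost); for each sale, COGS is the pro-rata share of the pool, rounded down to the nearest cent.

After Feb 5: 335 on hand, pool $1,340.00 (≈ $4.0000 each)
After Feb 8: 656 on hand, pool $2,624.00 (≈ $4.0000 each)
Feb 9, sell 393: 393/656 × $2,624.00 → $1,572.00
After Feb 11: 416 on hand, pool $1,205.00 (≈ $2.8966 each)
Feb 13, sell 225: 225/416 × $1,205.00 → $651.74
After Feb 15: 589 on hand, pool $2,543.26 (≈ $4.3179 each)
Feb 16, sell 323: 323/589 × $2,543.26 → $1,394.69
Total COGS = $1,572.00 + $651.74 + $1,394.69 = $3,618.43
Ending inventory (cost pool remaining) = $1,148.57

Ending inventory = $1,148.57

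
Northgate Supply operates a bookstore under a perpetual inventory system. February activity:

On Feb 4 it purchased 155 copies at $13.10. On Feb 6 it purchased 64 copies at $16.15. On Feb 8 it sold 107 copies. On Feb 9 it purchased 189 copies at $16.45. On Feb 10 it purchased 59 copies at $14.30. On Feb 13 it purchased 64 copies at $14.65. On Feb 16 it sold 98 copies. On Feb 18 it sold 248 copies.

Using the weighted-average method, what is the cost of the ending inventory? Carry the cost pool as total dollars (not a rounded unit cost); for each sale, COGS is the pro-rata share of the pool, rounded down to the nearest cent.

After Feb 4: 155 on hand, pool $2,030.50 (≈ $13.1000 each)
After Feb 6: 219 on hand, pool $3,064.10 (≈ $13.9913 each)
Feb 8, sell 107: 107/219 × $3,064.10 → $1,497.07
After Feb 9: 301 on hand, pool $4,676.08 (≈ $15.5351 each)
After Feb 10: 360 on hand, pool $5,519.78 (≈ $15.3327 each)
After Feb 13: 424 on hand, pool $6,457.38 (≈ $15.2297 each)
Feb 16, sell 98: 98/424 × $6,457.38 → $1,492.50
Feb 18, sell 248: 248/326 × $4,964.88 → $3,776.96
Total COGS = $1,497.07 + $1,492.50 + $3,776.96 = $6,766.53
Ending inventory (cost pool remaining) = $1,187.92

Ending inventory = $1,187.92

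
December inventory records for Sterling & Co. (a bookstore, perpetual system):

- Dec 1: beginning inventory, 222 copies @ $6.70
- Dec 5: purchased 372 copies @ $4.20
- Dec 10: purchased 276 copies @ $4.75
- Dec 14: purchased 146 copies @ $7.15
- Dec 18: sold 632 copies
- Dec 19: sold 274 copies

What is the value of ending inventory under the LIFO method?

Ending inventory = $737.00

Dec 18, 632 sold [LIFO — newest first]: 146 @ $7.15 + 276 @ $4.75 + 210 @ $4.20 = $3,236.90
Dec 19, 274 sold [LIFO — newest first]: 162 @ $4.20 + 112 @ $6.70 = $1,430.80
Total COGS = $3,236.90 + $1,430.80 = $4,667.70
Ending inventory: 110 @ $6.70 = $737.00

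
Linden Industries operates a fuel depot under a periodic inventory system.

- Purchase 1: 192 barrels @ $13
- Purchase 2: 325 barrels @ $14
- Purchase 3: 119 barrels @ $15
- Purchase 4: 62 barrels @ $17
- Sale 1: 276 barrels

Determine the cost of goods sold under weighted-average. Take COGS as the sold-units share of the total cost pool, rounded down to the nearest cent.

Sale 1, sell 276: 276/698 × $9,885.00 → $3,908.68
Ending inventory (cost pool remaining) = $5,976.32
Check: goods available $9,885.00 = COGS $3,908.68 + ending $5,976.32

COGS = $3,908.68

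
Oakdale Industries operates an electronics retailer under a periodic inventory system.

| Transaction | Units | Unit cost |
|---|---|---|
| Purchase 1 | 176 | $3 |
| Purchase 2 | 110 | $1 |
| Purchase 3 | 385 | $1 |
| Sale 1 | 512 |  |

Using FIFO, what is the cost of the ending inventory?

Sale 1 (512) [FIFO — oldest first]: 176 @ $3 + 110 @ $1 + 226 @ $1 = $864
Ending inventory: 159 @ $1 = $159

Ending inventory = $159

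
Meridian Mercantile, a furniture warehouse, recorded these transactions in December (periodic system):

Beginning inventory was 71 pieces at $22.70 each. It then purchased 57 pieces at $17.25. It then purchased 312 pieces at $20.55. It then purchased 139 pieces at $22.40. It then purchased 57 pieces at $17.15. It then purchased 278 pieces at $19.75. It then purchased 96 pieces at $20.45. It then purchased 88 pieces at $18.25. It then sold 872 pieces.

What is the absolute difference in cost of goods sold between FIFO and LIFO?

FIFO COGS: 71 @ $22.70 + 57 @ $17.25 + 312 @ $20.55 + 139 @ $22.40 + 57 @ $17.15 + 236 @ $19.75 = $17,758.70
LIFO COGS: 88 @ $18.25 + 96 @ $20.45 + 278 @ $19.75 + 57 @ $17.15 + 139 @ $22.40 + 214 @ $20.55 = $17,548.55
Difference = |$17,758.70 − $17,548.55| = $210.15

$210.15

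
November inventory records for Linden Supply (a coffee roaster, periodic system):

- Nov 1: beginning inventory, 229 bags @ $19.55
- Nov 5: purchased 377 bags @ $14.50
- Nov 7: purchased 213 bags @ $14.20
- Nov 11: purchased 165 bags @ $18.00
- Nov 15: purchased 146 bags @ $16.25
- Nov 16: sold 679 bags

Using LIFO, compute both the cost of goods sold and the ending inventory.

Nov 16, 679 sold [LIFO — newest first]: 146 @ $16.25 + 165 @ $18.00 + 213 @ $14.20 + 155 @ $14.50 = $10,614.60
Ending inventory: 229 @ $19.55 + 222 @ $14.50 = $7,695.95
Check: goods available $18,310.55 = COGS $10,614.60 + ending $7,695.95

COGS = $10,614.60; ending inventory = $7,695.95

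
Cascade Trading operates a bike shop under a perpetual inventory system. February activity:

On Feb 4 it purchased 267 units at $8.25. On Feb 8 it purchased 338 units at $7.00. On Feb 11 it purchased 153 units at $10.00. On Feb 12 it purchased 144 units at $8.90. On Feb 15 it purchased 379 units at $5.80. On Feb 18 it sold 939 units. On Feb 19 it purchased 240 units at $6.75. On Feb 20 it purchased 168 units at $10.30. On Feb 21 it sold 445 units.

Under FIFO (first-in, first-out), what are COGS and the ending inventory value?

COGS = $10,273.80; ending inventory = $2,655.15

Feb 18, 939 sold [FIFO — oldest first]: 267 @ $8.25 + 338 @ $7.00 + 153 @ $10.00 + 144 @ $8.90 + 37 @ $5.80 = $7,594.95
Feb 21, 445 sold [FIFO — oldest first]: 342 @ $5.80 + 103 @ $6.75 = $2,678.85
Total COGS = $7,594.95 + $2,678.85 = $10,273.80
Ending inventory: 137 @ $6.75 + 168 @ $10.30 = $2,655.15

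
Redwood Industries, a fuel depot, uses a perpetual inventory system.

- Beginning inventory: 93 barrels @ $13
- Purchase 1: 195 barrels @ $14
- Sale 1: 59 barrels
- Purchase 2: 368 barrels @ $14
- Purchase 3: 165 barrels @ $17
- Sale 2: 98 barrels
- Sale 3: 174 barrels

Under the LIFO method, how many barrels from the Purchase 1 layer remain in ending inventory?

136

Sale 1 (59) [LIFO — newest first]: 59 @ $14 = $826
Sale 2 (98) [LIFO — newest first]: 98 @ $17 = $1,666
Sale 3 (174) [LIFO — newest first]: 67 @ $17 + 107 @ $14 = $2,637
Total COGS = $826 + $1,666 + $2,637 = $5,129
Ending inventory: 93 @ $13 + 136 @ $14 + 261 @ $14 = $6,767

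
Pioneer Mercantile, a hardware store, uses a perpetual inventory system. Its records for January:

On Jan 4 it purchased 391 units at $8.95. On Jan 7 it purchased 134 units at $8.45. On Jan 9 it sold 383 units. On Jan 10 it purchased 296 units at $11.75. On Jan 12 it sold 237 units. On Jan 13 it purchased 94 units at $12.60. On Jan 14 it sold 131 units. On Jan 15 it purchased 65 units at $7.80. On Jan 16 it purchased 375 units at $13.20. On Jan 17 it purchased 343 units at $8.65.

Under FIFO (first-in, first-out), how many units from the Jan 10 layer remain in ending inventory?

70

Jan 9, 383 sold [FIFO — oldest first]: 383 @ $8.95 = $3,427.85
Jan 12, 237 sold [FIFO — oldest first]: 8 @ $8.95 + 134 @ $8.45 + 95 @ $11.75 = $2,320.15
Jan 14, 131 sold [FIFO — oldest first]: 131 @ $11.75 = $1,539.25
Total COGS = $3,427.85 + $2,320.15 + $1,539.25 = $7,287.25
Ending inventory: 70 @ $11.75 + 94 @ $12.60 + 65 @ $7.80 + 375 @ $13.20 + 343 @ $8.65 = $10,430.85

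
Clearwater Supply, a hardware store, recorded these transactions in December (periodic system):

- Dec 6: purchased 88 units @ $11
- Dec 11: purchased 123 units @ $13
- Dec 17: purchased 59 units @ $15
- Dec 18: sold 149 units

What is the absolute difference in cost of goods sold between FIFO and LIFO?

FIFO COGS: 88 @ $11 + 61 @ $13 = $1,761
LIFO COGS: 59 @ $15 + 90 @ $13 = $2,055
Difference = |$1,761 − $2,055| = $294

$294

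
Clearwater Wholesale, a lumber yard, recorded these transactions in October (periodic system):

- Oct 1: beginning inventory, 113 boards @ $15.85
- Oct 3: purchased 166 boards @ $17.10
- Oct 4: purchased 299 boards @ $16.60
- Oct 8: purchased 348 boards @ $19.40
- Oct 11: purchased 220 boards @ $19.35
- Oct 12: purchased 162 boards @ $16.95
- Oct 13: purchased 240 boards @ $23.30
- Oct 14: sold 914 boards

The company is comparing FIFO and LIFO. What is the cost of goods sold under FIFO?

COGS = $16,111.45

FIFO COGS: 113 @ $15.85 + 166 @ $17.10 + 299 @ $16.60 + 336 @ $19.40 = $16,111.45
LIFO COGS: 240 @ $23.30 + 162 @ $16.95 + 220 @ $19.35 + 292 @ $19.40 = $18,259.70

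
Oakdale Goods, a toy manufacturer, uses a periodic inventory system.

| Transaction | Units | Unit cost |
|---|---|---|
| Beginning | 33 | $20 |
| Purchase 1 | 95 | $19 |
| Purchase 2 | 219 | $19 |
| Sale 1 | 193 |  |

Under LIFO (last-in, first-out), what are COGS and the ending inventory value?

COGS = $3,667; ending inventory = $2,959

Sale 1 (193) [LIFO — newest first]: 193 @ $19 = $3,667
Ending inventory: 33 @ $20 + 95 @ $19 + 26 @ $19 = $2,959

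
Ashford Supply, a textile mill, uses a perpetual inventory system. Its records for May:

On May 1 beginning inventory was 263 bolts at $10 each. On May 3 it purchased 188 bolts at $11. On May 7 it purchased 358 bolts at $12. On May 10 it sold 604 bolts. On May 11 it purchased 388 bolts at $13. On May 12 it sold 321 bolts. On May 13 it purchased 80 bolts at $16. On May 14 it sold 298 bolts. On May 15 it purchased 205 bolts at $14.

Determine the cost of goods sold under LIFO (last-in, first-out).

May 10, 604 sold [LIFO — newest first]: 358 @ $12 + 188 @ $11 + 58 @ $10 = $6,944
May 12, 321 sold [LIFO — newest first]: 321 @ $13 = $4,173
May 14, 298 sold [LIFO — newest first]: 80 @ $16 + 67 @ $13 + 151 @ $10 = $3,661
Total COGS = $6,944 + $4,173 + $3,661 = $14,778
Ending inventory: 54 @ $10 + 205 @ $14 = $3,410

COGS = $14,778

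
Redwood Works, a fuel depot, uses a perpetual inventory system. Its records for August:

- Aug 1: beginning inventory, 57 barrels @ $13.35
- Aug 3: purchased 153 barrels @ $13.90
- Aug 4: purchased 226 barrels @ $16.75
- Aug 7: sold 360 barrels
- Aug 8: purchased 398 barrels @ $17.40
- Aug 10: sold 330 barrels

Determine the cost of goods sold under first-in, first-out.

Aug 7, 360 sold [FIFO — oldest first]: 57 @ $13.35 + 153 @ $13.90 + 150 @ $16.75 = $5,400.15
Aug 10, 330 sold [FIFO — oldest first]: 76 @ $16.75 + 254 @ $17.40 = $5,692.60
Total COGS = $5,400.15 + $5,692.60 = $11,092.75
Ending inventory: 144 @ $17.40 = $2,505.60

COGS = $11,092.75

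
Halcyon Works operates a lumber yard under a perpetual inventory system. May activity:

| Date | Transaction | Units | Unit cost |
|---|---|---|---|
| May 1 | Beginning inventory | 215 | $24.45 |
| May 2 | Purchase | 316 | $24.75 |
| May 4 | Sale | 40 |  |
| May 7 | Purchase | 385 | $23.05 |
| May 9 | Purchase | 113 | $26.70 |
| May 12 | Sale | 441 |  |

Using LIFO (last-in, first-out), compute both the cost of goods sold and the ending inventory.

May 4, 40 sold [LIFO — newest first]: 40 @ $24.75 = $990.00
May 12, 441 sold [LIFO — newest first]: 113 @ $26.70 + 328 @ $23.05 = $10,577.50
Total COGS = $990.00 + $10,577.50 = $11,567.50
Ending inventory: 215 @ $24.45 + 276 @ $24.75 + 57 @ $23.05 = $13,401.60

COGS = $11,567.50; ending inventory = $13,401.60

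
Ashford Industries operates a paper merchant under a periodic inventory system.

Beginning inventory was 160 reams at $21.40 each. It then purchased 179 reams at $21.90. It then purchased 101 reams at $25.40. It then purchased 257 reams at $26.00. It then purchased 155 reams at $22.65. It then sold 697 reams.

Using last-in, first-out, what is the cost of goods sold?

COGS = $16,785.25

Sale 1 (697) [LIFO — newest first]: 155 @ $22.65 + 257 @ $26.00 + 101 @ $25.40 + 179 @ $21.90 + 5 @ $21.40 = $16,785.25
Ending inventory: 155 @ $21.40 = $3,317.00
Check: goods available $20,102.25 = COGS $16,785.25 + ending $3,317.00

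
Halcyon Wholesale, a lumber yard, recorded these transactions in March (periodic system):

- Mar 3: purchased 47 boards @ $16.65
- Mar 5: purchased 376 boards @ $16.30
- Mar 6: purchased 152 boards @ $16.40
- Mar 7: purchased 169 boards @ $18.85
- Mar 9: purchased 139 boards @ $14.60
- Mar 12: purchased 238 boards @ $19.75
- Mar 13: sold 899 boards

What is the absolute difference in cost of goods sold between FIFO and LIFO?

FIFO COGS: 47 @ $16.65 + 376 @ $16.30 + 152 @ $16.40 + 169 @ $18.85 + 139 @ $14.60 + 16 @ $19.75 = $14,935.20
LIFO COGS: 238 @ $19.75 + 139 @ $14.60 + 169 @ $18.85 + 152 @ $16.40 + 201 @ $16.30 = $15,684.65
Difference = |$14,935.20 − $15,684.65| = $749.45

$749.45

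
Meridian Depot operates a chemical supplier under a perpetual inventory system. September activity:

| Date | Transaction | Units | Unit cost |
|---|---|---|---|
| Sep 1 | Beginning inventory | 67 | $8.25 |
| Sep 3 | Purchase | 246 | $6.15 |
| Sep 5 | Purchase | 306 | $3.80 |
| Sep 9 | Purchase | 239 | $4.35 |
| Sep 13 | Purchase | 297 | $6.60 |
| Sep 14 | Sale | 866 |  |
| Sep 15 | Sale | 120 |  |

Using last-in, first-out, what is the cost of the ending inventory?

Sep 14, 866 sold [LIFO — newest first]: 297 @ $6.60 + 239 @ $4.35 + 306 @ $3.80 + 24 @ $6.15 = $4,310.25
Sep 15, 120 sold [LIFO — newest first]: 120 @ $6.15 = $738.00
Total COGS = $4,310.25 + $738.00 = $5,048.25
Ending inventory: 67 @ $8.25 + 102 @ $6.15 = $1,180.05

Ending inventory = $1,180.05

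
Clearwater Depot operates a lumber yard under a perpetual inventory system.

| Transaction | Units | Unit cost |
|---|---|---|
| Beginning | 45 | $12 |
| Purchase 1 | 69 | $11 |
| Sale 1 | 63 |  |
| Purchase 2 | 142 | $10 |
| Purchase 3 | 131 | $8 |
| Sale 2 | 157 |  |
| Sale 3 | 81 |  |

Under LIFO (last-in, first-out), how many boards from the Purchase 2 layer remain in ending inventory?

Sale 1 (63) [LIFO — newest first]: 63 @ $11 = $693
Sale 2 (157) [LIFO — newest first]: 131 @ $8 + 26 @ $10 = $1,308
Sale 3 (81) [LIFO — newest first]: 81 @ $10 = $810
Total COGS = $693 + $1,308 + $810 = $2,811
Ending inventory: 45 @ $12 + 6 @ $11 + 35 @ $10 = $956

35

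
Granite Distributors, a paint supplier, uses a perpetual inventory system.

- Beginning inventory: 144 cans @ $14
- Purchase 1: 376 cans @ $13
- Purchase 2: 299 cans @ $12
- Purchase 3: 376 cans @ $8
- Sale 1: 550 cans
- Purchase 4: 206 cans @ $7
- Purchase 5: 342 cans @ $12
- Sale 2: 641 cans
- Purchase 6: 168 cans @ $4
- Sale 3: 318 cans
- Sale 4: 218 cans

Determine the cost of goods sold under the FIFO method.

COGS = $18,854

Sale 1 (550) [FIFO — oldest first]: 144 @ $14 + 376 @ $13 + 30 @ $12 = $7,264
Sale 2 (641) [FIFO — oldest first]: 269 @ $12 + 372 @ $8 = $6,204
Sale 3 (318) [FIFO — oldest first]: 4 @ $8 + 206 @ $7 + 108 @ $12 = $2,770
Sale 4 (218) [FIFO — oldest first]: 218 @ $12 = $2,616
Total COGS = $7,264 + $6,204 + $2,770 + $2,616 = $18,854
Ending inventory: 16 @ $12 + 168 @ $4 = $864
Check: goods available $19,718 = COGS $18,854 + ending $864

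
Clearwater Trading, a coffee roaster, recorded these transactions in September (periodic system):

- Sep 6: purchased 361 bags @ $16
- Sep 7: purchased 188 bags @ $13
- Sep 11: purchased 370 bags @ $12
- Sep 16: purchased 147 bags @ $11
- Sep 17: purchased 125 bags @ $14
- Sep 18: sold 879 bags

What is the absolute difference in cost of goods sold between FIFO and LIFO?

FIFO COGS: 361 @ $16 + 188 @ $13 + 330 @ $12 = $12,180
LIFO COGS: 125 @ $14 + 147 @ $11 + 370 @ $12 + 188 @ $13 + 49 @ $16 = $11,035
Difference = |$12,180 − $11,035| = $1,145

$1,145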